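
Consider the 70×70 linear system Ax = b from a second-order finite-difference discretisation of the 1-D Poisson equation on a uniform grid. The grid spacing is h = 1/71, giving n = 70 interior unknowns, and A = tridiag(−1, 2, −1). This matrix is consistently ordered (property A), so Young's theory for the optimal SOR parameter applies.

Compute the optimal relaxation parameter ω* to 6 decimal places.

B_J for the 70×70 system has eigenvalues cos(kπ/71); ρ_J = cos(π/71) = 0.999021.
√(1−ρ_J²) simplifies to sin(π/71) = 0.0442333.
ω* = 2/(1 + 0.0442333) = 2/1.0442333 = 1.915281.
ρ_SOR = ω* − 1 = 1.915281 − 1 = 0.915281.

ω* = 1.915281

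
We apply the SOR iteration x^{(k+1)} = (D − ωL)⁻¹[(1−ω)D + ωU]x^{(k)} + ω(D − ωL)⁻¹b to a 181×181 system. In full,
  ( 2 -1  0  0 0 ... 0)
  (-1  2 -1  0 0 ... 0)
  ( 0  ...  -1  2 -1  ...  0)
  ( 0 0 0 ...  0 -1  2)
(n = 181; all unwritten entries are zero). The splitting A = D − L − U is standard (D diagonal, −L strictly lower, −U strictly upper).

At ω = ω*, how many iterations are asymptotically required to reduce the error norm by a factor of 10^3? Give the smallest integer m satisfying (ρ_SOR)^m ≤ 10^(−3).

m = 201

½·tridiag(1,0,1) at n=181: λ_k = cos(kπ/182); max |λ| at k=1 ⇒ ρ_J = cos(π/182) ≈ 0.9998510.
√(1−ρ_J²) = |sin(π/182)| = 0.0172606
ω* = 2 / (1 + 0.0172606) = 2 / 1.0172606 ≈ 1.9660645.
Hence ρ(B_{ω*}) = 1.9660645 − 1 = 0.9660645.
(0.9660645)^m ≤ 10^{−3}  ⇒  m·ln(0.9660645) ≤ −3·ln10  ⇒  m ≥ 200.082  ⇒  m = 201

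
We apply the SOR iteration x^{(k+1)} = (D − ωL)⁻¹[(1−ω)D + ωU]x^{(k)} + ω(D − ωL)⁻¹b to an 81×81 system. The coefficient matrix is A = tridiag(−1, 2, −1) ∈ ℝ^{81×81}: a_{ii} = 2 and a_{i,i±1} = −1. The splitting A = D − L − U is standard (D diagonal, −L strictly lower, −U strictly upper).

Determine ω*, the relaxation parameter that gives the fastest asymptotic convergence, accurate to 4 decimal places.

½·tridiag(1,0,1) at n=81: λ_k = cos(kπ/82); max |λ| at k=1 ⇒ ρ_J = cos(π/82) ≈ 0.9993.
√(1 − cos²(π/82)) = sin(π/82) ≈ 0.03830.
Then 2/(1+√(1−ρ_J²)) = 2/(1+0.03830); ω* = 2/1.03830 = 1.9262.
and ρ(B_{ω*}) = 1.9262 − 1 = 0.9262.

ω* = 1.9262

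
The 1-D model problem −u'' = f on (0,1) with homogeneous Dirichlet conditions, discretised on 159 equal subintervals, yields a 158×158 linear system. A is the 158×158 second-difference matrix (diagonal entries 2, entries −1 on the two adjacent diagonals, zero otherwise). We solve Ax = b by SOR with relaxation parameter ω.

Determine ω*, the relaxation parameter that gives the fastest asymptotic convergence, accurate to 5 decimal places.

spectrum of D⁻¹(L+U) = {cos(kπ/159) : 1≤k≤158}; ρ_J = cos(π/159) = 0.99980.
√(1−ρ_J²) = |sin(π/159)| = 0.019757
So ω* = 2/1.019757 = 1.96125 (Young).
ρ_SOR = ω* − 1 = 1.96125 − 1 = 0.96125.

ω* = 1.96125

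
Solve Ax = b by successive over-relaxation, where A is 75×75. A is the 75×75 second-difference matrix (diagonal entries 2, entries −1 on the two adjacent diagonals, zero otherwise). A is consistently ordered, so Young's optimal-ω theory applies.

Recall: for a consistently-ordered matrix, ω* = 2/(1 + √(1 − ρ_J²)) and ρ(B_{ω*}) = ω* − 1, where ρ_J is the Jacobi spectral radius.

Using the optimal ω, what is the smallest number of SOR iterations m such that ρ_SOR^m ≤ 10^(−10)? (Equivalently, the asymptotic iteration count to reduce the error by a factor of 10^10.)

m = 279

spectrum of D⁻¹(L+U) = {cos(kπ/76) : 1≤k≤75}; ρ_J = cos(π/76) = 0.9991458.
root = sin(π/76) = 0.0413250  (since 1−cos² = sin²).
[ω*] 2 ÷ (1 + 0.0413250) = 2 ÷ 1.0413250 = 1.9206300.
ρ(B_{ω*}) = ω*−1 = 0.9206300
Need (0.9206300)^m ≤ 10^(−10): m ≥ 10·ln10/|ln 0.9206300| = 23.0259/0.0826971 = 278.437 ⇒ m = 279.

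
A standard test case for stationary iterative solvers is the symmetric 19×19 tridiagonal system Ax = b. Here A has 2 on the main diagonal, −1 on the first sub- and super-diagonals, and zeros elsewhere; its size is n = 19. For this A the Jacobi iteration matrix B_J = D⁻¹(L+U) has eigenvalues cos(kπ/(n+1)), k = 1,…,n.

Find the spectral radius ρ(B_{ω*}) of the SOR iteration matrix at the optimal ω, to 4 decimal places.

½·tridiag(1,0,1) at n=19: λ_k = cos(kπ/20); max |λ| at k=1 ⇒ ρ_J = cos(π/20) ≈ 0.9877.
1 − cos²(π/20) = sin²(π/20) ⇒ √(1−ρ_J²) = sin(π/20) = 0.15643.
ω* = 2/(1 + 0.15643) = 2/1.15643 = 1.7295.
ρ(B_{ω*}) = ω*−1 = 0.7295

ρ_SOR = 0.7295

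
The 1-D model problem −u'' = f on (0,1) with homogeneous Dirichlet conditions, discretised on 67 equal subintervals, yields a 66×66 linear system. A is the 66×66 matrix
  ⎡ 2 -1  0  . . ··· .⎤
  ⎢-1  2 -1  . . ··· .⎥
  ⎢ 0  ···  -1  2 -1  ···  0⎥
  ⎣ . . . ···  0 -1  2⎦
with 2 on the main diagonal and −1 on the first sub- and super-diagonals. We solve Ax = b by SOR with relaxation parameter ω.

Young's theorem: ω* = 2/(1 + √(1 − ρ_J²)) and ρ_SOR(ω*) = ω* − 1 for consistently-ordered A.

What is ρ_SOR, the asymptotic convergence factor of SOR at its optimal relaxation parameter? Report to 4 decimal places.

ρ_SOR = 0.9105

½·tridiag(1,0,1) at n=66: λ_k = cos(kπ/67); max |λ| at k=1 ⇒ ρ_J = cos(π/67) ≈ 0.9989.
√(1−ρ_J²) simplifies to sin(π/67) = 0.04687.
So ω* = 2/1.04687 = 1.9105 (Young).
Hence ρ(B_{ω*}) = 1.9105 − 1 = 0.9105.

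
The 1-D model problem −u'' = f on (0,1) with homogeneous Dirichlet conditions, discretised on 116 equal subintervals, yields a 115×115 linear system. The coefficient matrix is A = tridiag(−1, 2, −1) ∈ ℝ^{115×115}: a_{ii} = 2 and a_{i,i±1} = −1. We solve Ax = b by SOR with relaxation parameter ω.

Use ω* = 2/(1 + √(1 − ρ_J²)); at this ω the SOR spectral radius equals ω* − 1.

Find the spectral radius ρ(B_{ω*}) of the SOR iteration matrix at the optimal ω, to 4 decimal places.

ρ_SOR = 0.9473

[ρ_J] n=115: ρ(B_J) = cos(π/(n+1)) = cos(π/116) = 0.9996.
root = sin(π/116) = 0.02708  (since 1−cos² = sin²).
ω* = 2/(1+0.02708) = 1.9473
ρ_SOR = ω* − 1 = 1.9473 − 1 = 0.9473.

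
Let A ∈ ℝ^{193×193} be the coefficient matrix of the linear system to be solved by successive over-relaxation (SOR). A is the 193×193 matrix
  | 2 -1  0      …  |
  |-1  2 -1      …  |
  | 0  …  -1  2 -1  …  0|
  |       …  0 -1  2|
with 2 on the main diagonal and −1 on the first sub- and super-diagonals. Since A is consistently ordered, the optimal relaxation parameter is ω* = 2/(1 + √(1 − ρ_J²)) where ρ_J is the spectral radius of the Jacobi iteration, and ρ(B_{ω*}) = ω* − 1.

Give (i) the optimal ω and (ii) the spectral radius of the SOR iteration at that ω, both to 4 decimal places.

ω* = 1.9681, ρ_SOR = 0.9681

spectrum of D⁻¹(L+U) = {cos(kπ/194) : 1≤k≤193}; ρ_J = cos(π/194) = 0.9999.
1 − cos²(π/194) = sin²(π/194) ⇒ √(1−ρ_J²) = sin(π/194) = 0.01619.
Then 2/(1+√(1−ρ_J²)) = 2/(1+0.01619); ω* = 2/1.01619 = 1.9681.
[ρ_SOR] ω* − 1 = 0.9681.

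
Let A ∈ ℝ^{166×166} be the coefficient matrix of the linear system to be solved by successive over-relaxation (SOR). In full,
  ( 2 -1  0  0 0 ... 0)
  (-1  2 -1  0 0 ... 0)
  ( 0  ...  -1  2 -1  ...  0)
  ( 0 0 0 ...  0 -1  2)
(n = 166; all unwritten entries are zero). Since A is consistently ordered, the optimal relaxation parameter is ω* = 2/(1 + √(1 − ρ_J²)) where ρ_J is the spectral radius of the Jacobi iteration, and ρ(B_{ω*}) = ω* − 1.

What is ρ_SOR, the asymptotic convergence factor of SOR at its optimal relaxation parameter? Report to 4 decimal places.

ρ_SOR = 0.9631

½·tridiag(1,0,1) at n=166: λ_k = cos(kπ/167); max |λ| at k=1 ⇒ ρ_J = cos(π/167) ≈ 0.9998.
√(1 − cos²(π/167)) = sin(π/167) ≈ 0.01881.
ω* = 2/(1+0.01881) = 1.9631
ρ(B_{ω*}) = ω*−1 = 0.9631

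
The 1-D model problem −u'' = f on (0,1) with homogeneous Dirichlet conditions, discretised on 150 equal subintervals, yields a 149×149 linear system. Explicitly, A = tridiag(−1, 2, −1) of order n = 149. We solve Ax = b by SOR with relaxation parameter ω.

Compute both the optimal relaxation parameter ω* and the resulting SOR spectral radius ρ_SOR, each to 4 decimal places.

ω* = 1.9590, ρ_SOR = 0.9590

With n=149, ρ(Jacobi) = cos(π/150) = 0.9998.
root = sin(π/150) = 0.02094  (since 1−cos² = sin²).
ω* = 2 / (1 + 0.02094) = 2 / 1.02094 ≈ 1.9590.
ρ_SOR = ω* − 1 = 1.9590 − 1 = 0.9590.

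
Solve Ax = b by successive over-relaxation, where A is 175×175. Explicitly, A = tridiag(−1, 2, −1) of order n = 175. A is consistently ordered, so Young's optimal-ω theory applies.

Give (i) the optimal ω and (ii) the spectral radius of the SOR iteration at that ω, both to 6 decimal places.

½·tridiag(1,0,1) at n=175: λ_k = cos(kπ/176); max |λ| at k=1 ⇒ ρ_J = cos(π/176) ≈ 0.999841.
√(1−ρ_J²) = |sin(π/176)| = 0.0178490
Young: ω* = 2/(1+√(1−ρ_J²)) = 2/(1+0.0178490) = 2/1.0178490 = 1.964928.
At ω = 1.964928 every |λ(B_ω)| = ω−1, so ρ_SOR = 0.964928.

ω* = 1.964928, ρ_SOR = 0.964928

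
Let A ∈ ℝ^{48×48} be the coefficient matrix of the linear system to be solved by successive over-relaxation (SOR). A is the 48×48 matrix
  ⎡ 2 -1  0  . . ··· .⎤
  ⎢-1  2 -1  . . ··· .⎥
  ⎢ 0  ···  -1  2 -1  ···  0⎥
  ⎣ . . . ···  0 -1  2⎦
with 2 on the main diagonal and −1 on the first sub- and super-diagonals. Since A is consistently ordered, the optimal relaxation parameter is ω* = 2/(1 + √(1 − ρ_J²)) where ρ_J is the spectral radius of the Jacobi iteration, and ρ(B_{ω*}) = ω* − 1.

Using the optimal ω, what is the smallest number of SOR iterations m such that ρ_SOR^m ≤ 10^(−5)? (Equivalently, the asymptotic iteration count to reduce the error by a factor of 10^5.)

spectrum of D⁻¹(L+U) = {cos(kπ/49) : 1≤k≤48}; ρ_J = cos(π/49) = 0.9979454.
√(1 − cos²(π/49)) = sin(π/49) ≈ 0.0640702.
So ω* = 2/1.0640702 = 1.8795752 (Young).
[ρ_SOR] ω* − 1 = 0.8795752.
m ≥ 5·ln10 / (−ln 0.8795752) = 89.723; smallest integer m = 90.

m = 90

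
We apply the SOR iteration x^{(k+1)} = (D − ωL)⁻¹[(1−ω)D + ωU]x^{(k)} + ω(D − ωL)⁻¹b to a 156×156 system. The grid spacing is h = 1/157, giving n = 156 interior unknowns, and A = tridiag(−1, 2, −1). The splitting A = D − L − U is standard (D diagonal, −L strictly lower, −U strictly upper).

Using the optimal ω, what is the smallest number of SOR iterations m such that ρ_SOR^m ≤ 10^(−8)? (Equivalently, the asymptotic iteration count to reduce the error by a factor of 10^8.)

m = 461

ρ_J = max_k |cos(kπ/157)| = cos(π/157) = 0.9997998
√(1−ρ_J²) simplifies to sin(π/157) = 0.0200088.
ω* = 2/(1 + 0.0200088) = 2/1.0200088 = 1.9607674.
At ω = 1.9607674 every |λ(B_ω)| = ω−1, so ρ_SOR = 0.9607674.
ρ_SOR^m ≤ 10^(−8) ⇔ m ≥ 8·ln10/(−ln 0.9607674) = 18.4207/0.0400229 = 460.254; m = ⌈460.254⌉ = 461.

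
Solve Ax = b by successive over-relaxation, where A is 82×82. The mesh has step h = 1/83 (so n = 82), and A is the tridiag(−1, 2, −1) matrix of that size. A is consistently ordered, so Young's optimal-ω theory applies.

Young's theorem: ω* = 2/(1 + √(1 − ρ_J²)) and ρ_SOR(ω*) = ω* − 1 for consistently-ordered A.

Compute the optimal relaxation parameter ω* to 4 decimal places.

½·tridiag(1,0,1) at n=82: λ_k = cos(kπ/83); max |λ| at k=1 ⇒ ρ_J = cos(π/83) ≈ 0.9993.
root = sin(π/83) = 0.03784  (since 1−cos² = sin²).
ω* = 2/(1+0.03784) = 1.9271
ρ_SOR = ω* − 1 ≈ 0.9271.

ω* = 1.9271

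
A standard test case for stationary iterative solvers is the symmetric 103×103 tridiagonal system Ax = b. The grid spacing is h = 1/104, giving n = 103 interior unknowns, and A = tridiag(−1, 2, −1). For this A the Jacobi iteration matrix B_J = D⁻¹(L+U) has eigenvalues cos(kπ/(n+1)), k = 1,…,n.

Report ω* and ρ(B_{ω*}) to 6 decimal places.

[ρ_J] n=103: ρ(B_J) = cos(π/(n+1)) = cos(π/104) = 0.999544.
√(1−ρ_J²) = |sin(π/104)| = 0.0302030
So ω* = 2/1.0302030 = 1.941365 (Young).
ρ(B_{ω*}) = ω*−1 = 0.941365

ω* = 1.941365, ρ_SOR = 0.941365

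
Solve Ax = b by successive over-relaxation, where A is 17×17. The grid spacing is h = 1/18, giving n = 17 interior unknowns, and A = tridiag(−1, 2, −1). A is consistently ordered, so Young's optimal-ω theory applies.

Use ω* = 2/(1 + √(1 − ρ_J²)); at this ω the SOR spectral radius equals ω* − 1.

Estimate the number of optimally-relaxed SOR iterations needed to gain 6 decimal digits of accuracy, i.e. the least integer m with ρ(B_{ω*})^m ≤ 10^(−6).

½·tridiag(1,0,1) at n=17: λ_k = cos(kπ/18); max |λ| at k=1 ⇒ ρ_J = cos(π/18) ≈ 0.9848078.
√(1−ρ_J²) simplifies to sin(π/18) = 0.1736482.
Then 2/(1+√(1−ρ_J²)) = 2/(1+0.1736482); ω* = 2/1.1736482 = 1.7040882.
Hence ρ(B_{ω*}) = 1.7040882 − 1 = 0.7040882.
6·ln10 = 13.8155; −ln(0.7040882) = 0.350852; m = ⌈13.8155/0.350852⌉ = ⌈39.377⌉ = 40.

m = 40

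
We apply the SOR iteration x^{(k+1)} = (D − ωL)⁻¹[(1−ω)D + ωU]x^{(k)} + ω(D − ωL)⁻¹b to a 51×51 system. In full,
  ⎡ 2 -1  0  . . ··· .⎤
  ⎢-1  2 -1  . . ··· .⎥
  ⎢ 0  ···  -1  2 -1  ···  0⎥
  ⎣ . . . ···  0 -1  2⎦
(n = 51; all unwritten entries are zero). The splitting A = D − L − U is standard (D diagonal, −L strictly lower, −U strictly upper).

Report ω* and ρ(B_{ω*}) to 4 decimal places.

ω* = 1.8861, ρ_SOR = 0.8861

With n=51, ρ(Jacobi) = cos(π/52) = 0.9982.
√(1−ρ_J²) simplifies to sin(π/52) = 0.06038.
ω* = 2/(1 + 0.06038) = 2/1.06038 = 1.8861.
At ω = 1.8861 every |λ(B_ω)| = ω−1, so ρ_SOR = 0.8861.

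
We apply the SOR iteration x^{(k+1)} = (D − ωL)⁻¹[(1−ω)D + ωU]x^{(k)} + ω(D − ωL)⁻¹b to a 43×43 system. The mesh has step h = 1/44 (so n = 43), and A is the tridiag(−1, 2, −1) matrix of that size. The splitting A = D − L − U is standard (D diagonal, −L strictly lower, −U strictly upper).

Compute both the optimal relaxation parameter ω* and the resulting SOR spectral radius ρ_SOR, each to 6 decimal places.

ω* = 1.866822, ρ_SOR = 0.866822

With n=43, ρ(Jacobi) = cos(π/44) = 0.997452.
√(1−ρ_J²) simplifies to sin(π/44) = 0.0713392.
ω* = 2/(1+0.0713392) = 1.866822
ρ(B_{ω*}) = ω*−1 = 0.866822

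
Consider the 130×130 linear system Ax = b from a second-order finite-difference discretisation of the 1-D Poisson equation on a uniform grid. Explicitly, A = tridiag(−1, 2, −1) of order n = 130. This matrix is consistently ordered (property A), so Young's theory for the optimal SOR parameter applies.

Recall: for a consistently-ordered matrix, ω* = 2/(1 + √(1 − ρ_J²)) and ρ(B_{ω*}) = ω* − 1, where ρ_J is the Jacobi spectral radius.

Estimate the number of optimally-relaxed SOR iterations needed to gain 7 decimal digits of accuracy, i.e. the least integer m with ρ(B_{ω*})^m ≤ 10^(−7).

m = 337

spectrum of D⁻¹(L+U) = {cos(kπ/131) : 1≤k≤130}; ρ_J = cos(π/131) = 0.9997125.
√(1 − cos²(π/131)) = sin(π/131) ≈ 0.0239793.
So ω* = 2/1.0239793 = 1.9531645 (Young).
ρ_SOR = ω* − 1 = 1.9531645 − 1 = 0.9531645.
7·ln10 = 16.1181; −ln(0.9531645) = 0.0479678; m = ⌈16.1181/0.0479678⌉ = ⌈336.019⌉ = 337.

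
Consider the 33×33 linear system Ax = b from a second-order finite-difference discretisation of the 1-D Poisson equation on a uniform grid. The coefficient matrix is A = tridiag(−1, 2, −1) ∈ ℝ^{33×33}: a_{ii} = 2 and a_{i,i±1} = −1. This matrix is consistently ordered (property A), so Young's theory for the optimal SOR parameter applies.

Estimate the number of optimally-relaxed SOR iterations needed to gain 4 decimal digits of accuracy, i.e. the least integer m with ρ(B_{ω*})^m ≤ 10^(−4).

n=33: λ(B_J) = 1 − λ(A)/2 = cos(kπ/34); k=1 gives ρ_J = 0.9957342.
√(1 − cos²(π/34)) = sin(π/34) ≈ 0.0922684.
Young: ω* = 2/(1+√(1−ρ_J²)) = 2/(1+0.0922684) = 2/1.0922684 = 1.8310518.
ρ(B_{ω*}) = ω*−1 = 0.8310518
4·ln10 = 9.21034; −ln(0.8310518) = 0.185063; m = ⌈9.21034/0.185063⌉ = ⌈49.769⌉ = 50.

m = 50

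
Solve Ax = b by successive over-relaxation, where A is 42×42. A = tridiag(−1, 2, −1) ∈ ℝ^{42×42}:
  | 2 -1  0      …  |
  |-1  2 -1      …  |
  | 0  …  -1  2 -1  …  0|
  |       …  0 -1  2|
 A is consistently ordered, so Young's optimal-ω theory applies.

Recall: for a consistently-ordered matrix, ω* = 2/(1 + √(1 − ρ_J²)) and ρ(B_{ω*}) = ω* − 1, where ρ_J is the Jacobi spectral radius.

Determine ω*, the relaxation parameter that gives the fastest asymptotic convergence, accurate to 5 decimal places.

[ρ_J] n=42: ρ(B_J) = cos(π/(n+1)) = cos(π/43) = 0.99733.
√(1−ρ_J²) = |sin(π/43)| = 0.072995
ω* = 2/(1+0.072995) = 1.86394
Hence ρ(B_{ω*}) = 1.86394 − 1 = 0.86394.

ω* = 1.86394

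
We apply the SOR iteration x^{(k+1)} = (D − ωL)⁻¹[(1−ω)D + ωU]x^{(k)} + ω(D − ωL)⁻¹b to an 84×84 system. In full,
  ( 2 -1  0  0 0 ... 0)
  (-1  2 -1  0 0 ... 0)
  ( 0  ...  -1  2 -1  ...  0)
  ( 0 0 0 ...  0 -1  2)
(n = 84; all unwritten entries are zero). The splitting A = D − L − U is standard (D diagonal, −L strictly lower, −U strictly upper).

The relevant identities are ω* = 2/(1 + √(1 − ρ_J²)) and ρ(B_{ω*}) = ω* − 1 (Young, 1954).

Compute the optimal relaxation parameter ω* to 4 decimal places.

[ρ_J] n=84: ρ(B_J) = cos(π/(n+1)) = cos(π/85) = 0.9993.
1 − cos²(π/85) = sin²(π/85) ⇒ √(1−ρ_J²) = sin(π/85) = 0.03695.
So ω* = 2/1.03695 = 1.9287 (Young).
ρ(B_{ω*}) = ω*−1 = 0.9287

ω* = 1.9287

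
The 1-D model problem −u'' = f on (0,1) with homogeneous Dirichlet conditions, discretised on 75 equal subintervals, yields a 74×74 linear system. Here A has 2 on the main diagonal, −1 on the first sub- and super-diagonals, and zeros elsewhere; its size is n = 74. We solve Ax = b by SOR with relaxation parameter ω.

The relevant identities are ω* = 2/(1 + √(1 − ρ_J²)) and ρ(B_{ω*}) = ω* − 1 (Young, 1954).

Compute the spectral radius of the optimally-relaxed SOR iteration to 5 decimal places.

n=74: λ(B_J) = 1 − λ(A)/2 = cos(kπ/75); k=1 gives ρ_J = 0.99912.
√(1−ρ_J²) = |sin(π/75)| = 0.041876
[ω*] 2 ÷ (1 + 0.041876) = 2 ÷ 1.041876 = 1.91961.
and ρ(B_{ω*}) = 1.91961 − 1 = 0.91961.

ρ_SOR = 0.91961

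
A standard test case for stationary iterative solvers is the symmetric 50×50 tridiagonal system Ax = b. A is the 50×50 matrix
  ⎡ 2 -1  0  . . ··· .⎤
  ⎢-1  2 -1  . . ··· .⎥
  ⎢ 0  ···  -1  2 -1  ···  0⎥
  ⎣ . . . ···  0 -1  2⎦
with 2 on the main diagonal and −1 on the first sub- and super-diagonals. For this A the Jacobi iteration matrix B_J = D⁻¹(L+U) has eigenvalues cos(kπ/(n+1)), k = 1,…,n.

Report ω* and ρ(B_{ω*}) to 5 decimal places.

ω* = 1.88402, ρ_SOR = 0.88402

With n=50, ρ(Jacobi) = cos(π/51) = 0.99810.
root = sin(π/51) = 0.061561  (since 1−cos² = sin²).
[ω*] 2 ÷ (1 + 0.061561) = 2 ÷ 1.061561 = 1.88402.
At ω = 1.88402 every |λ(B_ω)| = ω−1, so ρ_SOR = 0.88402.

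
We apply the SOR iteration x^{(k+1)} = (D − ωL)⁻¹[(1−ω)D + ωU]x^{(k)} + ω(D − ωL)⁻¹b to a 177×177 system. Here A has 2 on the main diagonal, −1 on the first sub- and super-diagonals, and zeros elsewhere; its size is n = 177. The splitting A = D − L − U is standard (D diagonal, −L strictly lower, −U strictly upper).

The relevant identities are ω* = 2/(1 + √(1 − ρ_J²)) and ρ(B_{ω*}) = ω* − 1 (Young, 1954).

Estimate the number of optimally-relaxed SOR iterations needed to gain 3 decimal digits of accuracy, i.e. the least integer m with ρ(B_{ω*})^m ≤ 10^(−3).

m = 196

½·tridiag(1,0,1) at n=177: λ_k = cos(kπ/178); max |λ| at k=1 ⇒ ρ_J = cos(π/178) ≈ 0.9998443.
√(1 − cos²(π/178)) = sin(π/178) ≈ 0.0176485.
ω* = 2/(1+0.0176485) = 1.9653151
At ω = 1.9653151 every |λ(B_ω)| = ω−1, so ρ_SOR = 0.9653151.
(0.9653151)^m ≤ 10^{−3}  ⇒  m·ln(0.9653151) ≤ −3·ln10  ⇒  m ≥ 195.683  ⇒  m = 196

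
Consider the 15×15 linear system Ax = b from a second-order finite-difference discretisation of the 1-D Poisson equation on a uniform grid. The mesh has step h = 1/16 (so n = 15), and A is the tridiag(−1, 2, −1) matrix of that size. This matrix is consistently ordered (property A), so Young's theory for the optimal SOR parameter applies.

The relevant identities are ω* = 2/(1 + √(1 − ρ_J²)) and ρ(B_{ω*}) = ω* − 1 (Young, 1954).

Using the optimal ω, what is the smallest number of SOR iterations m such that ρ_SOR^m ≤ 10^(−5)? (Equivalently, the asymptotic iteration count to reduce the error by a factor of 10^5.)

spectrum of D⁻¹(L+U) = {cos(kπ/16) : 1≤k≤15}; ρ_J = cos(π/16) = 0.9807853.
1 − cos²(π/16) = sin²(π/16) ⇒ √(1−ρ_J²) = sin(π/16) = 0.1950903.
ω* = 2/(1 + 0.1950903) = 2/1.1950903 = 1.6735137.
At ω = 1.6735137 every |λ(B_ω)| = ω−1, so ρ_SOR = 0.6735137.
(0.6735137)^m ≤ 10^{−5}  ⇒  m·ln(0.6735137) ≤ −5·ln10  ⇒  m ≥ 29.128  ⇒  m = 30

m = 30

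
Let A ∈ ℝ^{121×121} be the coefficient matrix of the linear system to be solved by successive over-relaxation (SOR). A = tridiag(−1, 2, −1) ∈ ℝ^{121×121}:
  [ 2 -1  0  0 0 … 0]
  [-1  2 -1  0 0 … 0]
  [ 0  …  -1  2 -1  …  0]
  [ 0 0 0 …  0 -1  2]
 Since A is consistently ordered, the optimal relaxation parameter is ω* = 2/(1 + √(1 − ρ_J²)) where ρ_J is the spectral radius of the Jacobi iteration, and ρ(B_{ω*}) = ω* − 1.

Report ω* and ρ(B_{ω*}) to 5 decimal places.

ω* = 1.94980, ρ_SOR = 0.94980

spectrum of D⁻¹(L+U) = {cos(kπ/122) : 1≤k≤121}; ρ_J = cos(π/122) = 0.99967.
√(1−ρ_J²) simplifies to sin(π/122) = 0.025748.
So ω* = 2/1.025748 = 1.94980 (Young).
ρ_SOR = ω* − 1 ≈ 0.94980.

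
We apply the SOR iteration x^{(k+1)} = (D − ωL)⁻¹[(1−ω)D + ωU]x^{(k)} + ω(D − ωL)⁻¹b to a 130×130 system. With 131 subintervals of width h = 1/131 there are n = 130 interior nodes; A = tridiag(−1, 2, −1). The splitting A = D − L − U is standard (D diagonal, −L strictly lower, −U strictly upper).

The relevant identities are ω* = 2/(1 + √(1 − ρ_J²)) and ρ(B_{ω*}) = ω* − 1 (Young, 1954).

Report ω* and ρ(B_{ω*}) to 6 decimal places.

ρ_J = max_k |cos(kπ/131)| = cos(π/131) = 0.999712
√(1−ρ_J²) = |sin(π/131)| = 0.0239793
So ω* = 2/1.0239793 = 1.953164 (Young).
At ω = 1.953164 every |λ(B_ω)| = ω−1, so ρ_SOR = 0.953164.

ω* = 1.953164, ρ_SOR = 0.953164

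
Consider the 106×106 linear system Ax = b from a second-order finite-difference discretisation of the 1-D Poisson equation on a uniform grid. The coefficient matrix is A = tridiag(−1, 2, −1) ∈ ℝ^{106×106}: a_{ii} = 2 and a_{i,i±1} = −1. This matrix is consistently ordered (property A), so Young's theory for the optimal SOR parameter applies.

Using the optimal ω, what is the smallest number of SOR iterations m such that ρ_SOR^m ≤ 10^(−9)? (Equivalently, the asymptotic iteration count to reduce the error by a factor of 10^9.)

[ρ_J] n=106: ρ(B_J) = cos(π/(n+1)) = cos(π/107) = 0.9995690.
√(1−ρ_J²) simplifies to sin(π/107) = 0.0293565.
[ω*] 2 ÷ (1 + 0.0293565) = 2 ÷ 1.0293565 = 1.9429615.
ρ(B_{ω*}) = ω*−1 = 0.9429615
(0.9429615)^m ≤ 10^{−9}  ⇒  m·ln(0.9429615) ≤ −9·ln10  ⇒  m ≥ 352.858  ⇒  m = 353

m = 353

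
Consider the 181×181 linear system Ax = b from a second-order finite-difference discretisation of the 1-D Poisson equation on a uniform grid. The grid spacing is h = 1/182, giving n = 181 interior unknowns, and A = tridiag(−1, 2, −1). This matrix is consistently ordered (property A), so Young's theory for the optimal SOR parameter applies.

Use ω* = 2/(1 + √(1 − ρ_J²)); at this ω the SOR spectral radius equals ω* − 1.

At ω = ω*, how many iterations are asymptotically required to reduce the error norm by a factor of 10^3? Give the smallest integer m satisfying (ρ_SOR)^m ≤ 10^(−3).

m = 201

With n=181, ρ(Jacobi) = cos(π/182) = 0.9998510.
√(1−ρ_J²) simplifies to sin(π/182) = 0.0172606.
So ω* = 2/1.0172606 = 1.9660645 (Young).
Hence ρ(B_{ω*}) = 1.9660645 − 1 = 0.9660645.
Need (0.9660645)^m ≤ 10^(−3): m ≥ 3·ln10/|ln 0.9660645| = 6.90776/0.0345247 = 200.082 ⇒ m = 201.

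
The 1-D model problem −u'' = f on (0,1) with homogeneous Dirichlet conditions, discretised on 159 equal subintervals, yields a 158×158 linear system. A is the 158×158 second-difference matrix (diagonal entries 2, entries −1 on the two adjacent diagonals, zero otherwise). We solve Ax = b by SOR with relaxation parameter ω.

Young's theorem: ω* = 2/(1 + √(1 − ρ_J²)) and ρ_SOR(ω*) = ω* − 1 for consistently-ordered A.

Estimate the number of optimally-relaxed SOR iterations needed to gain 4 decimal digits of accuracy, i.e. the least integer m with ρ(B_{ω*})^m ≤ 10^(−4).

m = 234

[ρ_J] n=158: ρ(B_J) = cos(π/(n+1)) = cos(π/159) = 0.9998048.
1 − cos²(π/159) = sin²(π/159) ⇒ √(1−ρ_J²) = sin(π/159) = 0.0197572.
ω* = 2/(1 + 0.0197572) = 2/1.0197572 = 1.9612512.
Hence ρ(B_{ω*}) = 1.9612512 − 1 = 0.9612512.
(0.9612512)^m ≤ 10^{−4}  ⇒  m·ln(0.9612512) ≤ −4·ln10  ⇒  m ≥ 233.058  ⇒  m = 234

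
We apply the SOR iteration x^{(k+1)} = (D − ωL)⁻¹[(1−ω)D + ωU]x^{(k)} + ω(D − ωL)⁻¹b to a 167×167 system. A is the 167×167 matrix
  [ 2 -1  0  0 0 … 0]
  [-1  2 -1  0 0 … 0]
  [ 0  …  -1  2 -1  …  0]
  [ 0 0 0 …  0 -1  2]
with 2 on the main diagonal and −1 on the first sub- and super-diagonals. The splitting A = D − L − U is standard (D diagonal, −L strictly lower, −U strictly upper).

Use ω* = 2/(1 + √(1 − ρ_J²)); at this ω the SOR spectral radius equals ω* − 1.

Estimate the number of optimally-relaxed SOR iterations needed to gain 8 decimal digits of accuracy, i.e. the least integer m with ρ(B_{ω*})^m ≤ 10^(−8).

B_J for the 167×167 system has eigenvalues cos(kπ/168); ρ_J = cos(π/168) = 0.9998252.
√(1−ρ_J²) simplifies to sin(π/168) = 0.0186989.
[ω*] 2 ÷ (1 + 0.0186989) = 2 ÷ 1.0186989 = 1.9632887.
ρ_SOR = ω* − 1 = 1.9632887 − 1 = 0.9632887.
For 8 digits: m = 8·ln10 / (−ln 0.9632887) = 18.4207/0.0374021 = 492.504; round up → m = 493.

m = 493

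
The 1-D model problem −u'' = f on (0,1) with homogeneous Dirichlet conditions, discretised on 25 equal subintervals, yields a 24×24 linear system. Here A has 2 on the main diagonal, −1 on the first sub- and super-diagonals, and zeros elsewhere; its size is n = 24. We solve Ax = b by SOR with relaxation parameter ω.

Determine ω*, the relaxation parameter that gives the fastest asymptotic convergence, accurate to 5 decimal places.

With n=24, ρ(Jacobi) = cos(π/25) = 0.99211.
root = sin(π/25) = 0.125333  (since 1−cos² = sin²).
Young: ω* = 2/(1+√(1−ρ_J²)) = 2/(1+0.125333) = 2/1.125333 = 1.77725.
ρ(B_{ω*}) = ω*−1 = 0.77725

ω* = 1.77725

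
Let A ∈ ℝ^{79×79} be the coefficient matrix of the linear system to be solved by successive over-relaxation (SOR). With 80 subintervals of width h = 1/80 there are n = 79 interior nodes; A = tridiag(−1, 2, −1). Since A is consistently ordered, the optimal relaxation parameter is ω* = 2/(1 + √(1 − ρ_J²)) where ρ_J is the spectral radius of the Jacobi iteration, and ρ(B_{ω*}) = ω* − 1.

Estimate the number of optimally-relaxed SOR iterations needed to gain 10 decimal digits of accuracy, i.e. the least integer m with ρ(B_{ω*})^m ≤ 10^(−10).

m = 294

spectrum of D⁻¹(L+U) = {cos(kπ/80) : 1≤k≤79}; ρ_J = cos(π/80) = 0.9992290.
√(1 − cos²(π/80)) = sin(π/80) ≈ 0.0392598.
ω* = 2/(1+0.0392598) = 1.9244466
[ρ_SOR] ω* − 1 = 0.9244466.
m ≥ 10·ln10 / (−ln 0.9244466) = 293.100; smallest integer m = 294.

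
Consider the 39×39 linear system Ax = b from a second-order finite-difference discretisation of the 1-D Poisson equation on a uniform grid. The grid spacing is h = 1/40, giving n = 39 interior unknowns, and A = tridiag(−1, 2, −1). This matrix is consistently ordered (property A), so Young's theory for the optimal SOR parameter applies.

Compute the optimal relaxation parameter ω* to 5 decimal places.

ω* = 1.85450

[ρ_J] n=39: ρ(B_J) = cos(π/(n+1)) = cos(π/40) = 0.99692.
√(1 − cos²(π/40)) = sin(π/40) ≈ 0.078459.
ω* = 2/(1 + 0.078459) = 2/1.078459 = 1.85450.
[ρ_SOR] ω* − 1 = 0.85450.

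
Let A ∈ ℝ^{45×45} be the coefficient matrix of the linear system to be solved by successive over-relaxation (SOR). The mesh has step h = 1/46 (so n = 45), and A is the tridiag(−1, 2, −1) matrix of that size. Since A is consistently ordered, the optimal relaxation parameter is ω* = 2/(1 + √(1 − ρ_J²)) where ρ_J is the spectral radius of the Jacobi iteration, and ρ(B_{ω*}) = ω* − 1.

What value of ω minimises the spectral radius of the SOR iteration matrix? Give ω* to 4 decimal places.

ω* = 1.8722

n=45: λ(B_J) = 1 − λ(A)/2 = cos(kπ/46); k=1 gives ρ_J = 0.9977.
√(1−ρ_J²) simplifies to sin(π/46) = 0.06824.
So ω* = 2/1.06824 = 1.8722 (Young).
Hence ρ(B_{ω*}) = 1.8722 − 1 = 0.8722.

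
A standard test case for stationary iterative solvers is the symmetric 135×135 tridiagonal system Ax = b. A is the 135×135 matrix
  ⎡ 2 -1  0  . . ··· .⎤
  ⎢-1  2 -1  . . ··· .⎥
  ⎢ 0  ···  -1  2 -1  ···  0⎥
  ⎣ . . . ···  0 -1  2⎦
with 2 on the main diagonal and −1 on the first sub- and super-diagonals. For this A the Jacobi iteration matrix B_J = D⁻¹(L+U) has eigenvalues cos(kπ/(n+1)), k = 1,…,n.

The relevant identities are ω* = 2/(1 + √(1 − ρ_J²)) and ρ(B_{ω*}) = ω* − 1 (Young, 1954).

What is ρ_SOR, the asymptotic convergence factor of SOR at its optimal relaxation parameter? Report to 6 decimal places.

ρ_SOR = 0.954847

[ρ_J] n=135: ρ(B_J) = cos(π/(n+1)) = cos(π/136) = 0.999733.
1 − cos²(π/136) = sin²(π/136) ⇒ √(1−ρ_J²) = sin(π/136) = 0.0230979.
ω* = 2/(1 + 0.0230979) = 2/1.0230979 = 1.954847.
[ρ_SOR] ω* − 1 = 0.954847.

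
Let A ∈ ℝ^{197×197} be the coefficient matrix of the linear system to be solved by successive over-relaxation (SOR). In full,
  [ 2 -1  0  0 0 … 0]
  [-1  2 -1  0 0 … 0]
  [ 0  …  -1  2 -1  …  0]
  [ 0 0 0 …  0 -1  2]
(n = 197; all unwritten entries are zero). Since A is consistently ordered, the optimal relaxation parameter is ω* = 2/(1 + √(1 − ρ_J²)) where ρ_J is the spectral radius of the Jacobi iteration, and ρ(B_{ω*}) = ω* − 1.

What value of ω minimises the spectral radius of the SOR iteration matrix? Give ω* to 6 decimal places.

ω* = 1.968764

[ρ_J] n=197: ρ(B_J) = cos(π/(n+1)) = cos(π/198) = 0.999874.
1 − cos²(π/198) = sin²(π/198) ⇒ √(1−ρ_J²) = sin(π/198) = 0.0158660.
ω* = 2/(1 + 0.0158660) = 2/1.0158660 = 1.968764.
ρ_SOR = ω* − 1 ≈ 0.968764.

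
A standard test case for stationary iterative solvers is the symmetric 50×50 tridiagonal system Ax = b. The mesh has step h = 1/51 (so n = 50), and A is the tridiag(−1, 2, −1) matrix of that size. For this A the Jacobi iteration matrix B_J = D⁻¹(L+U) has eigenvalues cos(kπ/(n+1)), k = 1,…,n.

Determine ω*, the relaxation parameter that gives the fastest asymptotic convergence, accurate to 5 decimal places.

ω* = 1.88402

n=50: λ(B_J) = 1 − λ(A)/2 = cos(kπ/51); k=1 gives ρ_J = 0.99810.
√(1−ρ_J²) simplifies to sin(π/51) = 0.061561.
[ω*] 2 ÷ (1 + 0.061561) = 2 ÷ 1.061561 = 1.88402.
ρ_SOR = ω* − 1 = 1.88402 − 1 = 0.88402.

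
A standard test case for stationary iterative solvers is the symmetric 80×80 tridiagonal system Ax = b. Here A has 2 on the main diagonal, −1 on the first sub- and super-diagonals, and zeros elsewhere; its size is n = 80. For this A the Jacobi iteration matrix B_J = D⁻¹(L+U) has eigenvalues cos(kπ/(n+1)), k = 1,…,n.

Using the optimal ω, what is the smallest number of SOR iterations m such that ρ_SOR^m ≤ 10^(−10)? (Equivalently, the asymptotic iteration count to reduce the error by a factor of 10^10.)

B_J for the 80×80 system has eigenvalues cos(kπ/81); ρ_J = cos(π/81) = 0.9992480.
1 − cos²(π/81) = sin²(π/81) ⇒ √(1−ρ_J²) = sin(π/81) = 0.0387754.
ω* = 2 / (1 + 0.0387754) = 2 / 1.0387754 ≈ 1.9253440.
and ρ(B_{ω*}) = 1.9253440 − 1 = 0.9253440.
m ≥ 10·ln10 / (−ln 0.9253440) = 296.765; smallest integer m = 297.

m = 297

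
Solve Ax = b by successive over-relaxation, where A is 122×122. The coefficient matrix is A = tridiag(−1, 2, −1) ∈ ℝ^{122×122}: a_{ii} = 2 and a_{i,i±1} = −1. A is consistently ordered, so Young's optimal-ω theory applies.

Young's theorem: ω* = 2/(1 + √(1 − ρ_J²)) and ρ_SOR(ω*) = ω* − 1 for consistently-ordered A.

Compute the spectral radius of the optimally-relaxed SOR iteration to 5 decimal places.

ρ_SOR = 0.95019

[ρ_J] n=122: ρ(B_J) = cos(π/(n+1)) = cos(π/123) = 0.99967.
root = sin(π/123) = 0.025539  (since 1−cos² = sin²).
ω* = 2/(1 + 0.025539) = 2/1.025539 = 1.95019.
Hence ρ(B_{ω*}) = 1.95019 − 1 = 0.95019.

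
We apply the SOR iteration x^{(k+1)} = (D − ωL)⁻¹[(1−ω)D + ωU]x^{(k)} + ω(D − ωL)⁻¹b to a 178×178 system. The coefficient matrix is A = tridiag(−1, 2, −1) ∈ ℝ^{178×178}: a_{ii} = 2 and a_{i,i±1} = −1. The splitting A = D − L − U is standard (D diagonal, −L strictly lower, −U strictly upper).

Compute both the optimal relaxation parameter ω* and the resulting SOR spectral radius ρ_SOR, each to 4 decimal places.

ρ_J = max_k |cos(kπ/179)| = cos(π/179) = 0.9998
√(1−ρ_J²) simplifies to sin(π/179) = 0.01755.
ω* = 2/(1+0.01755) = 1.9655
[ρ_SOR] ω* − 1 = 0.9655.

ω* = 1.9655, ρ_SOR = 0.9655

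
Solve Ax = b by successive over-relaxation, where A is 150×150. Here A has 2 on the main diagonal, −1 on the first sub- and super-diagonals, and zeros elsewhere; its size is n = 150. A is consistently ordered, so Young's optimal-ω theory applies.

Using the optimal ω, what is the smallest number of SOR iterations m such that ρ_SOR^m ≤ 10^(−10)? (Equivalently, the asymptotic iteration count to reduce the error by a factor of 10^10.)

m = 554

n=150: λ(B_J) = 1 − λ(A)/2 = cos(kπ/151); k=1 gives ρ_J = 0.9997836.
root = sin(π/151) = 0.0208037  (since 1−cos² = sin²).
Young: ω* = 2/(1+√(1−ρ_J²)) = 2/(1+0.0208037) = 2/1.0208037 = 1.9592405.
ρ_SOR = ω* − 1 = 1.9592405 − 1 = 0.9592405.
(0.9592405)^m ≤ 10^{−10}  ⇒  m·ln(0.9592405) ≤ −10·ln10  ⇒  m ≥ 553.328  ⇒  m = 554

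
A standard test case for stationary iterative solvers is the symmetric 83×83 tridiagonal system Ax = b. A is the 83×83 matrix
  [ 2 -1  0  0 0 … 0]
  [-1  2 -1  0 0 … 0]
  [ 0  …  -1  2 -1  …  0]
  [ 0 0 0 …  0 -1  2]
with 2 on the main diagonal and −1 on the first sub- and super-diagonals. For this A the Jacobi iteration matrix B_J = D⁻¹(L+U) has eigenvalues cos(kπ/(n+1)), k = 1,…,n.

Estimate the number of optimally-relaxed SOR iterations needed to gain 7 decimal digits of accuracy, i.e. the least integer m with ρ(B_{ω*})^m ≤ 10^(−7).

m = 216

spectrum of D⁻¹(L+U) = {cos(kπ/84) : 1≤k≤83}; ρ_J = cos(π/84) = 0.9993007.
√(1−ρ_J²) = |sin(π/84)| = 0.0373912
ω* = 2 / (1 + 0.0373912) = 2 / 1.0373912 ≈ 1.9279130.
ρ_SOR = ω* − 1 = 1.9279130 − 1 = 0.9279130.
7·ln10 = 16.1181; −ln(0.9279130) = 0.0748173; m = ⌈16.1181/0.0748173⌉ = ⌈215.433⌉ = 216.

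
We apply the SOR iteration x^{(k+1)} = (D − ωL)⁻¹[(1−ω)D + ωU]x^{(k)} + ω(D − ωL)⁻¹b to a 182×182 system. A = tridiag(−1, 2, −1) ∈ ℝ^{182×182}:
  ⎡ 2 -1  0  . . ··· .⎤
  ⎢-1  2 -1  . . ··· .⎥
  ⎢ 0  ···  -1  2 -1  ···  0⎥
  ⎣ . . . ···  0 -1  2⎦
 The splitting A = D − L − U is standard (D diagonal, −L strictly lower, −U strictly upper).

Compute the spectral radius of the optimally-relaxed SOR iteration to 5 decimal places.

ρ_SOR = 0.96625

spectrum of D⁻¹(L+U) = {cos(kπ/183) : 1≤k≤182}; ρ_J = cos(π/183) = 0.99985.
√(1−ρ_J²) = |sin(π/183)| = 0.017166
ω* = 2/(1 + 0.017166) = 2/1.017166 = 1.96625.
ρ(B_{ω*}) = ω*−1 = 0.96625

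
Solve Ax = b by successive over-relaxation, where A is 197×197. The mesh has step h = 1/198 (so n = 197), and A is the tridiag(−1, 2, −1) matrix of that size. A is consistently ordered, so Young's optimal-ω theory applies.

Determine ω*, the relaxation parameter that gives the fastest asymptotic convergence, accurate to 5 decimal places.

With n=197, ρ(Jacobi) = cos(π/198) = 0.99987.
√(1 − cos²(π/198)) = sin(π/198) ≈ 0.015866.
ω* = 2 / (1 + 0.015866) = 2 / 1.015866 ≈ 1.96876.
ρ_SOR = ω* − 1 = 1.96876 − 1 = 0.96876.

ω* = 1.96876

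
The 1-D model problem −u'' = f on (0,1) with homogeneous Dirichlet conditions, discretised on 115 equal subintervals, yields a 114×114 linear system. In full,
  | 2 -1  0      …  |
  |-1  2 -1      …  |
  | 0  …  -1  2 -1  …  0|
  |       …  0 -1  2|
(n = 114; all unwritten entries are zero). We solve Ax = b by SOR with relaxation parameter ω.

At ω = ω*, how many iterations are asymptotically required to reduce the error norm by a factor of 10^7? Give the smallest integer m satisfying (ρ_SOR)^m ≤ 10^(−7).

spectrum of D⁻¹(L+U) = {cos(kπ/115) : 1≤k≤114}; ρ_J = cos(π/115) = 0.9996269.
√(1−ρ_J²) simplifies to sin(π/115) = 0.0273148.
So ω* = 2/1.0273148 = 1.9468229 (Young).
ρ(B_{ω*}) = ω*−1 = 0.9468229
(0.9468229)^m ≤ 10^{−7}  ⇒  m·ln(0.9468229) ≤ −7·ln10  ⇒  m ≥ 294.970  ⇒  m = 295

m = 295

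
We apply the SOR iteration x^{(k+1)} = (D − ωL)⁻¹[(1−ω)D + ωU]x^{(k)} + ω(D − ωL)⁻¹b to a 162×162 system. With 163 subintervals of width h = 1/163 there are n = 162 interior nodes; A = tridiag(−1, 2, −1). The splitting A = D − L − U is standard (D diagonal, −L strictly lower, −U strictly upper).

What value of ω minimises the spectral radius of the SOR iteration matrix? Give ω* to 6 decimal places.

With n=162, ρ(Jacobi) = cos(π/163) = 0.999814.
1 − cos²(π/163) = sin²(π/163) ⇒ √(1−ρ_J²) = sin(π/163) = 0.0192724.
ω* = 2/(1+0.0192724) = 1.962184
At ω = 1.962184 every |λ(B_ω)| = ω−1, so ρ_SOR = 0.962184.

ω* = 1.962184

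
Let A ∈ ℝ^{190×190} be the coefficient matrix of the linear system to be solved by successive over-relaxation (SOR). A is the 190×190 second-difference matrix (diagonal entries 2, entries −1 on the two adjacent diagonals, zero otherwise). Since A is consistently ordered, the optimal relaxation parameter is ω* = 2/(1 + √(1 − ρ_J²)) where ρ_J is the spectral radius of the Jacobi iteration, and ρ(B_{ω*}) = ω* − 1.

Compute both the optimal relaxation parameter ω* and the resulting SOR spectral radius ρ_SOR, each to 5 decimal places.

ω* = 1.96764, ρ_SOR = 0.96764

ρ_J = max_k |cos(kπ/191)| = cos(π/191) = 0.99986
1 − cos²(π/191) = sin²(π/191) ⇒ √(1−ρ_J²) = sin(π/191) = 0.016447.
ω* = 2/(1+0.016447) = 1.96764
ρ_SOR = ω* − 1 = 1.96764 − 1 = 0.96764.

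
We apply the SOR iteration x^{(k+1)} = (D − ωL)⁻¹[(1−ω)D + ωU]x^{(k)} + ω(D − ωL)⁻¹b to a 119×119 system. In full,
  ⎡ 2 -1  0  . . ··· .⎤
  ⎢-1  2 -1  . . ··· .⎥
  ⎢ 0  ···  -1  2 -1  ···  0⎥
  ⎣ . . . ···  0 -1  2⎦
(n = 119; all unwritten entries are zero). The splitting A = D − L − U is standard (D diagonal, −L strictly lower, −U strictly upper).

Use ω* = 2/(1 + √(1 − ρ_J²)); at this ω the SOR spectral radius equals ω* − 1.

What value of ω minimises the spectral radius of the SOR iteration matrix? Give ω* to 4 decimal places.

With n=119, ρ(Jacobi) = cos(π/120) = 0.9997.
√(1 − cos²(π/120)) = sin(π/120) ≈ 0.02618.
Young: ω* = 2/(1+√(1−ρ_J²)) = 2/(1+0.02618) = 2/1.02618 = 1.9490.
and ρ(B_{ω*}) = 1.9490 − 1 = 0.9490.

ω* = 1.9490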